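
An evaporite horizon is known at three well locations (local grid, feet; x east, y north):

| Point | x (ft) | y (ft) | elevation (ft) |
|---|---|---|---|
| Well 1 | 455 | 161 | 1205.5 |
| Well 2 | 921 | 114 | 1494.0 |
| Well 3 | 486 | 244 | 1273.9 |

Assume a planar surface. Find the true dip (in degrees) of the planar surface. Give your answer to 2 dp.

41.53°

Two edge vectors: Well 1→Well 2 = (466, -47, 288.5), Well 1→Well 3 = (31, 83, 68.4).
Normal n = (Well 1→Well 2) × (Well 1→Well 3) = (-27160.3, -22930.9, 40135).
So ∂z/∂x = −n_x/n_z = 0.67672 and ∂z/∂y = −n_y/n_z = 0.57134.
Gradient magnitude |∇z| = √(a² + b²) = √(0.45795 + 0.32643) = 0.88566.
True dip = arctan(0.88566) = 41.53°, dipping toward SW (azimuth ≈ 230°).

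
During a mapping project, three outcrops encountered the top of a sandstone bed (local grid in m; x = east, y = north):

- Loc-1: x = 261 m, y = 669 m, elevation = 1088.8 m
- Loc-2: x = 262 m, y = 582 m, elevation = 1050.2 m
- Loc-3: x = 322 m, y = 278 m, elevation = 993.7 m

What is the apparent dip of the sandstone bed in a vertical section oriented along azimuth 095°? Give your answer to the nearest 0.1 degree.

Let the plane be z = a·x + b·y + c.
Loc-2−Loc-1: 1a − 87b = −38.6;  Loc-3−Loc-1: 61a − 391b = −95.1.
Solving gives a = 1.38708, b = 0.45962.
Unit vector along 095° is (sin 95°, cos 95°) = (0.9962, -0.0872).
Slope in that direction = a·(0.9962) + b·(-0.0872) = 1.34175.
Apparent dip = arctan|1.34175| = 53.3° (true dip is 55.6°, so apparent ≤ true as expected).

53.3°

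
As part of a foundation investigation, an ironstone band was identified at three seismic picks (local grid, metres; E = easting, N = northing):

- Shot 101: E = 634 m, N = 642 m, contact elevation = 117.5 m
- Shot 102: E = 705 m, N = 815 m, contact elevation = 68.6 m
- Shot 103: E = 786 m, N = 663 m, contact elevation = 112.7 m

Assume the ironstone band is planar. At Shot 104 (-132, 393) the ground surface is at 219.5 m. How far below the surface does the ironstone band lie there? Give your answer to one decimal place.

36.9 m

Let the plane be z = a·E + b·N + c.
Shot 102−Shot 101: 71a + 173b = −48.9;  Shot 103−Shot 101: 152a + 21b = −4.8.
Solving gives a = 0.00792, b = −0.28591.
Then c = 117.5 − a·634 − b·642 = 296.03.
At (-132, 393): z_contact = −1.05 − 112.36 + 296.03 = 182.62 m.
Depth below ground = 219.5 − 182.62 = 36.9 m.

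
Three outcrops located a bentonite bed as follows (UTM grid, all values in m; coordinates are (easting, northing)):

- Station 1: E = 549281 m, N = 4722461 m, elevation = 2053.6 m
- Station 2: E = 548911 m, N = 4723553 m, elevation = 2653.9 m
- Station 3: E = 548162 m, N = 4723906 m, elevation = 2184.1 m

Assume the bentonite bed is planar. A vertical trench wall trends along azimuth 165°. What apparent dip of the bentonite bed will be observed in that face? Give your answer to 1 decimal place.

Let the plane be z = a·E + b·N + c.
Station 2−Station 1: −370a + 1092b = 600.3;  Station 3−Station 1: −1119a + 1445b = 130.5.
Solving gives a = 1.05475, b = 0.90710.
Unit vector along 165° is (sin 165°, cos 165°) = (0.2588, -0.9659).
Slope in that direction = a·(0.2588) + b·(-0.9659) = −0.60321.
Apparent dip = arctan|0.60321| = 31.1° (true dip is 54.3°, so apparent ≤ true as expected).

31.1°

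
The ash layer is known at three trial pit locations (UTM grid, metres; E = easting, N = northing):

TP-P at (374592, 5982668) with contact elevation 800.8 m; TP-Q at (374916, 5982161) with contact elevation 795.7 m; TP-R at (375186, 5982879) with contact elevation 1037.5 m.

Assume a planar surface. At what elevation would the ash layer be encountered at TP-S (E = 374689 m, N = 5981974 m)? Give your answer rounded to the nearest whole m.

Let the plane be z = a·E + b·N + c.
TP-Q−TP-P: 324a − 507b = −5.1;  TP-R−TP-P: 594a + 211b = 236.7.
Solving gives a = 0.32185039, b = 0.21573871.
Then c = 800.8 − a·374592 − b·5982668 = −1410454.86.
At (374689, 5981974): z = 120593.8 + 1290543.4 − 1410454.86 = 682.3 m.

682 m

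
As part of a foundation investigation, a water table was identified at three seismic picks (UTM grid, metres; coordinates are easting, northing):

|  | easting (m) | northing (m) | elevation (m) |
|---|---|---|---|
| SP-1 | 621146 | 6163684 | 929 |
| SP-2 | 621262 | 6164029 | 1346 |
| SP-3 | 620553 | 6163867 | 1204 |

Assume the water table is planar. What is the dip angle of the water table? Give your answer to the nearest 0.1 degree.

Let the plane be z = a·easting + b·northing + c.
SP-2−SP-1: 116a + 345b = 417;  SP-3−SP-1: −593a + 183b = 275.
Solving gives a = −0.08221, b = 1.23634.
Gradient magnitude |∇z| = √(a² + b²) = √(0.00676 + 1.52853) = 1.23907.
True dip = arctan(1.23907) = 51.1°, dipping toward S (azimuth ≈ 176°).

51.1°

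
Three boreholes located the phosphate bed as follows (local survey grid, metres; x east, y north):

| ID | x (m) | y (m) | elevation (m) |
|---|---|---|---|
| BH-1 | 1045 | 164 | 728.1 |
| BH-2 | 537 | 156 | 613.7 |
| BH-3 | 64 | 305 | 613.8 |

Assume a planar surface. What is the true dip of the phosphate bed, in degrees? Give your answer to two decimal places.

35.54°

Two edge vectors: BH-1→BH-2 = (-508, -8, -114.4), BH-1→BH-3 = (-981, 141, -114.3).
Normal n = (BH-1→BH-2) × (BH-1→BH-3) = (17044.8, 54162, -79476).
So ∂z/∂x = −n_x/n_z = 0.21446 and ∂z/∂y = −n_y/n_z = 0.68149.
Gradient magnitude |∇z| = √(a² + b²) = √(0.04600 + 0.46443) = 0.71444.
True dip = arctan(0.71444) = 35.54°, dipping toward SSW (azimuth ≈ 197°).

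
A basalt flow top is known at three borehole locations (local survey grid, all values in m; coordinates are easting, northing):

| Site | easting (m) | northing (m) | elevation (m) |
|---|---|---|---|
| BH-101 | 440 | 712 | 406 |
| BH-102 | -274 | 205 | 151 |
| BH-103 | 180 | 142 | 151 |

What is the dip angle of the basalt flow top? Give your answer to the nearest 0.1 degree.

Let the plane be z = a·easting + b·northing + c.
BH-102−BH-101: −714a − 507b = −255;  BH-103−BH-101: −260a − 570b = −255.
Solving gives a = 0.05838, b = 0.42074.
Gradient magnitude |∇z| = √(a² + b²) = √(0.00341 + 0.17702) = 0.42477.
True dip = arctan(0.42477) = 23.0°, dipping toward S (azimuth ≈ 188°).

23.0°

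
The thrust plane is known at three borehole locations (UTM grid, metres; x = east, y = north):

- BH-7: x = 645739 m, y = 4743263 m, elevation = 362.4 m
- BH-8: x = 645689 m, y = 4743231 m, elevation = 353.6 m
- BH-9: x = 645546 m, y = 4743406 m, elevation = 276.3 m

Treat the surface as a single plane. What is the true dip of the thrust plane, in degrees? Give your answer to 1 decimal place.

19.8°

Let the plane be z = a·x + b·y + c.
BH-8−BH-7: −50a − 32b = −8.8;  BH-9−BH-7: −193a + 143b = −86.1.
Solving gives a = 0.30119, b = −0.19560.
Gradient magnitude |∇z| = √(a² + b²) = √(0.09071 + 0.03826) = 0.35913.
True dip = arctan(0.35913) = 19.8°, dipping toward WNW (azimuth ≈ 303°).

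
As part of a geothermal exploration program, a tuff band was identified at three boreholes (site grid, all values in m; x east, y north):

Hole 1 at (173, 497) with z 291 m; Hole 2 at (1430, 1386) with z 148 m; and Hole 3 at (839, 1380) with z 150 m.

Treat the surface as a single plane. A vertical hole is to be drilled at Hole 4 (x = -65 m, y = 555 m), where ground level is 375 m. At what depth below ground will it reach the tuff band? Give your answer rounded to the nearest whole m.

Two edge vectors: Hole 1→Hole 2 = (1257, 889, -143), Hole 1→Hole 3 = (666, 883, -141).
Normal n = (Hole 1→Hole 2) × (Hole 1→Hole 3) = (920, 81999, 517857).
So ∂z/∂x = −n_x/n_z = −0.00178 and ∂z/∂y = −n_y/n_z = −0.15834.
Intercept c from Hole 1: 291 + 0.31 + 78.70 = 370.00.
At (-65, 555): z_contact = 0.1 − 87.9 + 370.00 = 282.2 m.
Depth below ground = 375 − 282.2 = 93 m.

93 m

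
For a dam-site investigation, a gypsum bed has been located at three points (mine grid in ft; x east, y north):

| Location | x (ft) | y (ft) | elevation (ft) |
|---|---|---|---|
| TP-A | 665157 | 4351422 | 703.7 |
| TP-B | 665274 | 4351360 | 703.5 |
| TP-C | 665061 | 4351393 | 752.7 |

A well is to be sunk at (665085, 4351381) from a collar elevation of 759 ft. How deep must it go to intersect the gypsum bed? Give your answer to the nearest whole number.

Let the plane be z = a·x + b·y + c.
TP-B−TP-A: 117a − 62b = −0.2;  TP-C−TP-A: −96a − 29b = 49.
Solving gives a = −0.32571429, b = −0.61142857.
Then c = 703.7 − a·665157 − b·4351422 = 2877938.57.
At (665085, 4351381): z_contact = −216627.7 − 2660558.7 + 2877938.57 = 752.2 ft.
Depth below ground = 759 − 752.2 = 7 ft.

7 ft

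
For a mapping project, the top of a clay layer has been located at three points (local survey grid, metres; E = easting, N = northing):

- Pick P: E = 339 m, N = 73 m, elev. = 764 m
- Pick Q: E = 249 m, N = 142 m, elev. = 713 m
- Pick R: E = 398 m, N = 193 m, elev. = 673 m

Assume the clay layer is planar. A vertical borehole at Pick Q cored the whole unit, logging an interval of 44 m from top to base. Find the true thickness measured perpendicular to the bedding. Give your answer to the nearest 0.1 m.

35.1 m

Two edge vectors: Pick P→Pick Q = (-90, 69, -51), Pick P→Pick R = (59, 120, -91).
Normal n = (Pick P→Pick Q) × (Pick P→Pick R) = (-159, -11199, -14871).
So ∂z/∂E = −n_x/n_z = −0.01069 and ∂z/∂N = −n_y/n_z = −0.75308.
|∇z| = √(a²+b²) = 0.75315, so dip δ = arctan(0.75315) = 36.99°.
True thickness = vertical thickness × cos δ = 44 × cos 36.99° = 35.1 m.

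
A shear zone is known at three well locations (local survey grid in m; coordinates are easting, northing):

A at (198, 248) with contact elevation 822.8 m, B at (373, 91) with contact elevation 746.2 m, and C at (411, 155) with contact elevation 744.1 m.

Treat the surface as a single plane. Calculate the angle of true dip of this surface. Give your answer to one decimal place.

18.7°

Two edge vectors: A→B = (175, -157, -76.6), A→C = (213, -93, -78.7).
Normal n = (A→B) × (A→C) = (5232.1, -2543.3, 17166).
So ∂z/∂easting = −n_x/n_z = −0.30479 and ∂z/∂northing = −n_y/n_z = 0.14816.
Gradient magnitude |∇z| = √(a² + b²) = √(0.09290 + 0.02195) = 0.33890.
True dip = arctan(0.33890) = 18.7°, dipping toward ESE (azimuth ≈ 116°).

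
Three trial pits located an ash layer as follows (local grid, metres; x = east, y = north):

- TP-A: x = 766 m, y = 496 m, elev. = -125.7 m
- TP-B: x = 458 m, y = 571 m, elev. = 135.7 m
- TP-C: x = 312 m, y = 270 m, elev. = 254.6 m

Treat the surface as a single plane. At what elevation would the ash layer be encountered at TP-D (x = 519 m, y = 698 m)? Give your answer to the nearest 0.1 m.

Let the plane be z = a·x + b·y + c.
TP-B−TP-A: −308a + 75b = 261.4;  TP-C−TP-A: −454a − 226b = 380.3.
Solving gives a = −0.84508, b = 0.01489.
Then c = -125.7 − a·766 − b·496 = 514.24.
At (519, 698): z = −438.6 + 10.4 + 514.24 = 86.0 m.

86.0 m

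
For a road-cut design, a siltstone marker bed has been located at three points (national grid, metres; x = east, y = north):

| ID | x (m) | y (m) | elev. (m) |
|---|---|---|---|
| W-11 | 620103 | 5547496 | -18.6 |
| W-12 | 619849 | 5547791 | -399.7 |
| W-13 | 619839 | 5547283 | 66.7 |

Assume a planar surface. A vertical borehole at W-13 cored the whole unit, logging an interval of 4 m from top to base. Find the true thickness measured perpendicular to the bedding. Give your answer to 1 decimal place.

Two edge vectors: W-11→W-12 = (-254, 295, -381.1), W-11→W-13 = (-264, -213, 85.3).
Normal n = (W-11→W-12) × (W-11→W-13) = (-56010.8, 122276.6, 131982).
So ∂z/∂x = −n_x/n_z = 0.42438 and ∂z/∂y = −n_y/n_z = −0.92646.
|∇z| = √(a²+b²) = 1.01904, so dip δ = arctan(1.01904) = 45.54°.
True thickness = vertical thickness × cos δ = 4 × cos 45.54° = 2.8 m.

2.8 m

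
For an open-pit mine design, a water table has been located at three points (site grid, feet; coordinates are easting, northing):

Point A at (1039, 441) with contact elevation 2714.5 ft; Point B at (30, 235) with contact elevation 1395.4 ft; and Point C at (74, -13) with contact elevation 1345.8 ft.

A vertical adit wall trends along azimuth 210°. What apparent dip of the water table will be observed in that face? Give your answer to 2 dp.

Two edge vectors: Point A→Point B = (-1009, -206, -1319.1), Point A→Point C = (-965, -454, -1368.7).
Normal n = (Point A→Point B) × (Point A→Point C) = (-316919.2, -108086.8, 259296).
So ∂z/∂easting = −n_x/n_z = 1.22223 and ∂z/∂northing = −n_y/n_z = 0.41685.
Unit vector along 210° is (sin 210°, cos 210°) = (-0.5000, -0.8660).
Slope in that direction = a·(-0.5000) + b·(-0.8660) = −0.97211.
Apparent dip = arctan|0.97211| = 44.19° (true dip is 52.2°, so apparent ≤ true as expected).

44.19°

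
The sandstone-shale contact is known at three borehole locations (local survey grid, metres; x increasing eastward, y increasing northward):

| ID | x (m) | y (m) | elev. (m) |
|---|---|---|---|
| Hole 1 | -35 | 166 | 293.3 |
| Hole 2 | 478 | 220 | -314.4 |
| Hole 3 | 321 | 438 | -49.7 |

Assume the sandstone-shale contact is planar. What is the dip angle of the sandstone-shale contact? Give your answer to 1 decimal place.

Two edge vectors: Hole 1→Hole 2 = (513, 54, -607.7), Hole 1→Hole 3 = (356, 272, -343).
Normal n = (Hole 1→Hole 2) × (Hole 1→Hole 3) = (146772.4, -40382.2, 120312).
So ∂z/∂x = −n_x/n_z = −1.21993 and ∂z/∂y = −n_y/n_z = 0.33565.
Gradient magnitude |∇z| = √(a² + b²) = √(1.48823 + 0.11266) = 1.26526.
True dip = arctan(1.26526) = 51.7°, dipping toward ESE (azimuth ≈ 105°).

51.7°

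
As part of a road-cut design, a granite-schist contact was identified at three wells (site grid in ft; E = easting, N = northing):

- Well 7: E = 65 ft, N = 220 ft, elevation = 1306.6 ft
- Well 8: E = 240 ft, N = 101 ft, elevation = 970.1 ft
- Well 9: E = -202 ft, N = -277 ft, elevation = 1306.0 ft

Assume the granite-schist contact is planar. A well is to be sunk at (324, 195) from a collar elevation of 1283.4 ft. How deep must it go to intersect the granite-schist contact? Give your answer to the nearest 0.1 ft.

Let the plane be z = a·E + b·N + c.
Well 8−Well 7: 175a − 119b = −336.5;  Well 9−Well 7: −267a − 497b = −0.6.
Solving gives a = −1.40776, b = 0.75749.
Then c = 1306.6 − a·65 − b·220 = 1231.46.
At (324, 195): z_contact = −456.12 + 147.71 + 1231.46 = 923.05 ft.
Depth below ground = 1283.4 − 923.05 = 360.3 ft.

360.3 ft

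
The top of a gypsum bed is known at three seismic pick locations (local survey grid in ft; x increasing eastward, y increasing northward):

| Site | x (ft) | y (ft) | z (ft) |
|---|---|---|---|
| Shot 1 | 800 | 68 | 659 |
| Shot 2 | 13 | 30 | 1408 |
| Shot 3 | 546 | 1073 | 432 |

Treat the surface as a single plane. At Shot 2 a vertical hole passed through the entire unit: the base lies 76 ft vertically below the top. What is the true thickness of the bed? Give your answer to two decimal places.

Two edge vectors: Shot 1→Shot 2 = (-787, -38, 749), Shot 1→Shot 3 = (-254, 1005, -227).
Normal n = (Shot 1→Shot 2) × (Shot 1→Shot 3) = (-744119, -368895, -800587).
So ∂z/∂x = −n_x/n_z = −0.92947 and ∂z/∂y = −n_y/n_z = −0.46078.
|∇z| = √(a²+b²) = 1.03741, so dip δ = arctan(1.03741) = 46.05°.
True thickness = vertical thickness × cos δ = 76 × cos 46.05° = 52.74 ft.

52.74 ft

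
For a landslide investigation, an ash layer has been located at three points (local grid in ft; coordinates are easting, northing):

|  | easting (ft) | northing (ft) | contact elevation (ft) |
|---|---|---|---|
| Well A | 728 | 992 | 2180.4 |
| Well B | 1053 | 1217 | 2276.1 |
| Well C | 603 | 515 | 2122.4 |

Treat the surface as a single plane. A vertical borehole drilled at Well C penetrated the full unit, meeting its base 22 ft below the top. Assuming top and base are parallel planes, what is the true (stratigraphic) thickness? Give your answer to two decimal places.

Let the plane be z = a·easting + b·northing + c.
Well B−Well A: 325a + 225b = 95.7;  Well C−Well A: −125a − 477b = −58.
Solving gives a = 0.25689, b = 0.05428.
|∇z| = √(a²+b²) = 0.26256, so dip δ = arctan(0.26256) = 14.71°.
True thickness = vertical thickness × cos δ = 22 × cos 14.71° = 21.28 ft.

21.28 ft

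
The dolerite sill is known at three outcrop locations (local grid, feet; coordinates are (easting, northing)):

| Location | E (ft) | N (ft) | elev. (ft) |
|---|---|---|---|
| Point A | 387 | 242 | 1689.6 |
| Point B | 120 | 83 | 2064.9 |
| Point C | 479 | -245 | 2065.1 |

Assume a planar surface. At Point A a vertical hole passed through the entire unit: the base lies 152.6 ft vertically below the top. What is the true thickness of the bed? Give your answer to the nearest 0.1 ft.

94.8 ft

Let the plane be z = a·E + b·N + c.
Point B−Point A: −267a − 159b = 375.3;  Point C−Point A: 92a − 487b = 375.5.
Solving gives a = −0.85075, b = −0.93176.
|∇z| = √(a²+b²) = 1.26173, so dip δ = arctan(1.26173) = 51.60°.
True thickness = vertical thickness × cos δ = 152.6 × cos 51.60° = 94.8 ft.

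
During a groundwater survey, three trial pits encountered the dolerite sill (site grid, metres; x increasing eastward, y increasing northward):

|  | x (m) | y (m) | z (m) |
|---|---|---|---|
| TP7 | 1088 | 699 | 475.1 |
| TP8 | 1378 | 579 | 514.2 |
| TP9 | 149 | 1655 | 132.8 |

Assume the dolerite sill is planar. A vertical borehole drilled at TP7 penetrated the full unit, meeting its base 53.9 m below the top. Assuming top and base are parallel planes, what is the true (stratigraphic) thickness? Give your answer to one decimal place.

50.4 m

Two edge vectors: TP7→TP8 = (290, -120, 39.1), TP7→TP9 = (-939, 956, -342.3).
Normal n = (TP7→TP8) × (TP7→TP9) = (3696.4, 62552.1, 164560).
So ∂z/∂x = −n_x/n_z = −0.02246 and ∂z/∂y = −n_y/n_z = −0.38012.
|∇z| = √(a²+b²) = 0.38078, so dip δ = arctan(0.38078) = 20.85°.
True thickness = vertical thickness × cos δ = 53.9 × cos 20.85° = 50.4 m.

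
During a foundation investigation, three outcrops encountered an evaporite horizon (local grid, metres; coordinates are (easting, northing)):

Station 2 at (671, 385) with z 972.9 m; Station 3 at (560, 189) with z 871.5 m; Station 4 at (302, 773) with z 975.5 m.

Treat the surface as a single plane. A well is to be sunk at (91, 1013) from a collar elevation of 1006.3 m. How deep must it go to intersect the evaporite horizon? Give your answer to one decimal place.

23.4 m

Let the plane be z = a·E + b·N + c.
Station 3−Station 2: −111a − 196b = −101.4;  Station 4−Station 2: −369a + 388b = 2.6.
Solving gives a = 0.336536, b = 0.326757.
Then c = 972.9 − a·671 − b·385 = 621.28.
At (91, 1013): z_contact = 30.62 + 331.01 + 621.28 = 982.91 m.
Depth below ground = 1006.3 − 982.91 = 23.4 m.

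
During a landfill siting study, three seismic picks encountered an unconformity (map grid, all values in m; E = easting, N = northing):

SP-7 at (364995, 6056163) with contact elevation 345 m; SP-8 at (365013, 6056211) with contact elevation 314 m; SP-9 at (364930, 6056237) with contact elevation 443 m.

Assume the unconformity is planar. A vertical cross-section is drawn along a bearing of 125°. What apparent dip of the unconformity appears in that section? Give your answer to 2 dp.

Let the plane be z = a·E + b·N + c.
SP-8−SP-7: 18a + 48b = −31;  SP-9−SP-7: −65a + 74b = 98.
Solving gives a = −1.57188, b = −0.05638.
Unit vector along 125° is (sin 125°, cos 125°) = (0.8192, -0.5736).
Slope in that direction = a·(0.8192) + b·(-0.5736) = −1.25527.
Apparent dip = arctan|1.25527| = 51.46° (true dip is 57.6°, so apparent ≤ true as expected).

51.46°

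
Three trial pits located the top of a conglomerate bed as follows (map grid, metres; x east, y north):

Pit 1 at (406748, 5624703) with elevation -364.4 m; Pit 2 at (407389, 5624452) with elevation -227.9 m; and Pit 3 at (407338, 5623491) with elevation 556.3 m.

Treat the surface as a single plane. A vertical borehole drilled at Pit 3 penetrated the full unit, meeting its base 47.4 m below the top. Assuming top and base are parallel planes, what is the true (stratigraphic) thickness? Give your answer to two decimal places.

Two edge vectors: Pit 1→Pit 2 = (641, -251, 136.5), Pit 1→Pit 3 = (590, -1212, 920.7).
Normal n = (Pit 1→Pit 2) × (Pit 1→Pit 3) = (-65657.7, -509633.7, -628802).
So ∂z/∂x = −n_x/n_z = −0.10442 and ∂z/∂y = −n_y/n_z = −0.81048.
|∇z| = √(a²+b²) = 0.81718, so dip δ = arctan(0.81718) = 39.26°.
True thickness = vertical thickness × cos δ = 47.4 × cos 39.26° = 36.70 m.

36.70 m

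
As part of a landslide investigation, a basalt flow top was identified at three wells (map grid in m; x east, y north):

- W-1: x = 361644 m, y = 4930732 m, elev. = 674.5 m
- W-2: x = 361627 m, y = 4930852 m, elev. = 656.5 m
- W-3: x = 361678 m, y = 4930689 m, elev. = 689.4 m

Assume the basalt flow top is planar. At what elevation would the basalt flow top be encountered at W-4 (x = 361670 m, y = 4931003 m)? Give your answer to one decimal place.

653.3 m

Let the plane be z = a·x + b·y + c.
W-2−W-1: −17a + 120b = −18;  W-3−W-1: 34a − 43b = 14.9.
Solving gives a = 0.302776948, b = −0.107106599.
Then c = 674.5 − a·361644 − b·4930732 = 419290.97.
At (361670, 4931003): z = 109505.3 − 528143.0 + 419290.97 = 653.3 m.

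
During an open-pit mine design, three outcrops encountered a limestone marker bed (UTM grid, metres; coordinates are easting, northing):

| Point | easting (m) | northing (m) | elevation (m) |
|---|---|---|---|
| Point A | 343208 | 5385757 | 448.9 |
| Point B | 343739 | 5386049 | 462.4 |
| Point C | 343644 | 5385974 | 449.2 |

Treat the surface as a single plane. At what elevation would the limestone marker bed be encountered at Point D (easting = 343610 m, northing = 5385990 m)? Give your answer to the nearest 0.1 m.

Let the plane be z = a·easting + b·northing + c.
Point B−Point A: 531a + 292b = 13.5;  Point C−Point A: 436a + 217b = 0.3.
Solving gives a = −0.235159288, b = 0.473868432.
Then c = 448.9 − a·343208 − b·5385757 = −2470982.78.
At (343610, 5385990): z = −80803.1 + 2552250.6 − 2470982.78 = 464.8 m.

464.8 m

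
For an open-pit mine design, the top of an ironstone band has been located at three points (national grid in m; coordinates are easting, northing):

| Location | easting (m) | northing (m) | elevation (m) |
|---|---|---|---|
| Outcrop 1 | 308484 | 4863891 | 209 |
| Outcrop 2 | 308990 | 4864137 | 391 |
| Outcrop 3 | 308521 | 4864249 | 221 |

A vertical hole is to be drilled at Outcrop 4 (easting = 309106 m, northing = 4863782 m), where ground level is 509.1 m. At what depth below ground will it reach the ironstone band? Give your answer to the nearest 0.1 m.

74.8 m

Two edge vectors: Outcrop 1→Outcrop 2 = (506, 246, 182), Outcrop 1→Outcrop 3 = (37, 358, 12).
Normal n = (Outcrop 1→Outcrop 2) × (Outcrop 1→Outcrop 3) = (-62204, 662, 172046).
So ∂z/∂easting = −n_x/n_z = 0.361554468 and ∂z/∂northing = −n_y/n_z = −0.003847808.
Intercept c from Outcrop 1: 209 − 111533.77 + 18715.32 = −92609.45.
At (309106, 4863782): z_contact = 111758.66 − 18714.90 − 92609.45 = 434.31 m.
Depth below ground = 509.1 − 434.31 = 74.8 m.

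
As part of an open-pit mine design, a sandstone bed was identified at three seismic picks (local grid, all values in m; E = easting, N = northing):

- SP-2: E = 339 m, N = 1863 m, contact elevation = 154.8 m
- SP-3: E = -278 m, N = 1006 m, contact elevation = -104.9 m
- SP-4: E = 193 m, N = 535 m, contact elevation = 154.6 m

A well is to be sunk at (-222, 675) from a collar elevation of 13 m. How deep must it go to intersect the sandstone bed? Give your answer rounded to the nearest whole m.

72 m

Two edge vectors: SP-2→SP-3 = (-617, -857, -259.7), SP-2→SP-4 = (-146, -1328, -0.2).
Normal n = (SP-2→SP-3) × (SP-2→SP-4) = (-344710.2, 37792.8, 694254).
So ∂z/∂E = −n_x/n_z = 0.49652 and ∂z/∂N = −n_y/n_z = −0.05444.
Intercept c from SP-2: 154.8 − 168.32 + 101.42 = 87.90.
At (-222, 675): z_contact = −110.2 − 36.7 + 87.90 = -59.1 m.
Depth below ground = 13 − (-59.1) = 72 m.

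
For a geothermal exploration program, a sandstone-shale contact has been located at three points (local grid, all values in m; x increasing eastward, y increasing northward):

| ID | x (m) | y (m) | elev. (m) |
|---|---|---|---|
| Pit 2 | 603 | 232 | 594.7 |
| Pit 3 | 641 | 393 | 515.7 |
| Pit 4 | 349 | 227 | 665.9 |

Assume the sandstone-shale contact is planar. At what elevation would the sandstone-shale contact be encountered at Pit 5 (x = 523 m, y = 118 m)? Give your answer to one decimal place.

Two edge vectors: Pit 2→Pit 3 = (38, 161, -79), Pit 2→Pit 4 = (-254, -5, 71.2).
Normal n = (Pit 2→Pit 3) × (Pit 2→Pit 4) = (11068.2, 17360.4, 40704).
So ∂z/∂x = −n_x/n_z = −0.27192 and ∂z/∂y = −n_y/n_z = −0.42650.
Intercept c from Pit 2: 594.7 + 163.97 + 98.95 = 857.62.
At (523, 118): z = −142.2 − 50.3 + 857.62 = 665.1 m.

665.1 m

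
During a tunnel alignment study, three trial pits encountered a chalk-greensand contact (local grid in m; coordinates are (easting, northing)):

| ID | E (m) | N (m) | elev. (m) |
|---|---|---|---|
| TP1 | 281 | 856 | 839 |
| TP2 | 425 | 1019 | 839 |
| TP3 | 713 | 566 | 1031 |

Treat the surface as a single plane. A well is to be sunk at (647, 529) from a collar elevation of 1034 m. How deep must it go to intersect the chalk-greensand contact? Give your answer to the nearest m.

Let the plane be z = a·E + b·N + c.
TP2−TP1: 144a + 163b = 0;  TP3−TP1: 432a − 290b = 192.
Solving gives a = 0.27899, b = −0.24647.
Then c = 839 − a·281 − b·856 = 971.58.
At (647, 529): z_contact = 180.5 − 130.4 + 971.58 = 1021.7 m.
Depth below ground = 1034 − 1021.7 = 12 m.

12 m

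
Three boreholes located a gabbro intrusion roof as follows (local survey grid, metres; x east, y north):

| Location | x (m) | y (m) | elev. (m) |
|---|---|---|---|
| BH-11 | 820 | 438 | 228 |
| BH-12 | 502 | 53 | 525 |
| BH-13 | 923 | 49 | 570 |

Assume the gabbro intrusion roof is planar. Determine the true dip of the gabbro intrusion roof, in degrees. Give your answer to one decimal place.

40.7°

Two edge vectors: BH-11→BH-12 = (-318, -385, 297), BH-11→BH-13 = (103, -389, 342).
Normal n = (BH-11→BH-12) × (BH-11→BH-13) = (-16137, 139347, 163357).
So ∂z/∂x = −n_x/n_z = 0.09878 and ∂z/∂y = −n_y/n_z = −0.85302.
Gradient magnitude |∇z| = √(a² + b²) = √(0.00976 + 0.72765) = 0.85872.
True dip = arctan(0.85872) = 40.7°, dipping toward N (azimuth ≈ 353°).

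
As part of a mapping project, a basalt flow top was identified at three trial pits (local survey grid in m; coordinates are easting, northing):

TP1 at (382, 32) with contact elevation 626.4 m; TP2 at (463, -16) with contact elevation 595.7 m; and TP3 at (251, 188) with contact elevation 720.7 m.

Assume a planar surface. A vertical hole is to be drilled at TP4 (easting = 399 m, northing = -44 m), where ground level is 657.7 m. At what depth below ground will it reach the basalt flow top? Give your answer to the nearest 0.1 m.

75.3 m

Two edge vectors: TP1→TP2 = (81, -48, -30.7), TP1→TP3 = (-131, 156, 94.3).
Normal n = (TP1→TP2) × (TP1→TP3) = (262.8, -3616.6, 6348).
So ∂z/∂easting = −n_x/n_z = −0.04140 and ∂z/∂northing = −n_y/n_z = 0.56972.
Intercept c from TP1: 626.4 + 15.81 − 18.23 = 623.98.
At (399, -44): z_contact = −16.52 − 25.07 + 623.98 = 582.40 m.
Depth below ground = 657.7 − 582.40 = 75.3 m.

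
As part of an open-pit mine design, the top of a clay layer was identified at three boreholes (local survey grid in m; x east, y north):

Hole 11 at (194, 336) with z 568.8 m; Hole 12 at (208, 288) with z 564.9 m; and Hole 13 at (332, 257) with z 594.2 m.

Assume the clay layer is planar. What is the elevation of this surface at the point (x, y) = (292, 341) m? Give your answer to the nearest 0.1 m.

Two edge vectors: Hole 11→Hole 12 = (14, -48, -3.9), Hole 11→Hole 13 = (138, -79, 25.4).
Normal n = (Hole 11→Hole 12) × (Hole 11→Hole 13) = (-1527.3, -893.8, 5518).
So ∂z/∂x = −n_x/n_z = 0.27679 and ∂z/∂y = −n_y/n_z = 0.16198.
Intercept c from Hole 11: 568.8 − 53.70 − 54.42 = 460.68.
At (292, 341): z = 80.8 + 55.2 + 460.68 = 596.7 m.

596.7 m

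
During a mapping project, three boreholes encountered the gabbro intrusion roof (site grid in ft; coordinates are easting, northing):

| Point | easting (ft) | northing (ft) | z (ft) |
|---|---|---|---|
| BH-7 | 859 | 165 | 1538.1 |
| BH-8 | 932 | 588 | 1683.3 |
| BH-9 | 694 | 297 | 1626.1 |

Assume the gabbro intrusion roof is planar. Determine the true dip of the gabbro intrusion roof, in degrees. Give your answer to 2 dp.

23.99°

Two edge vectors: BH-7→BH-8 = (73, 423, 145.2), BH-7→BH-9 = (-165, 132, 88).
Normal n = (BH-7→BH-8) × (BH-7→BH-9) = (18057.6, -30382, 79431).
So ∂z/∂easting = −n_x/n_z = −0.22734 and ∂z/∂northing = −n_y/n_z = 0.38250.
Gradient magnitude |∇z| = √(a² + b²) = √(0.05168 + 0.14630) = 0.44495.
True dip = arctan(0.44495) = 23.99°, dipping toward SSE (azimuth ≈ 149°).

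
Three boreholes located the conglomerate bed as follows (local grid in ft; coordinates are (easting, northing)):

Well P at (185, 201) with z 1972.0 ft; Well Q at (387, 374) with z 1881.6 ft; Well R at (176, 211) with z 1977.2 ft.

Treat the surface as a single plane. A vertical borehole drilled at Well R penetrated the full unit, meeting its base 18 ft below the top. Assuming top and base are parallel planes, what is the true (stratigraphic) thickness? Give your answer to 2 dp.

Two edge vectors: Well P→Well Q = (202, 173, -90.4), Well P→Well R = (-9, 10, 5.2).
Normal n = (Well P→Well Q) × (Well P→Well R) = (1803.6, -236.8, 3577).
So ∂z/∂E = −n_x/n_z = −0.50422 and ∂z/∂N = −n_y/n_z = 0.06620.
|∇z| = √(a²+b²) = 0.50855, so dip δ = arctan(0.50855) = 26.96°.
True thickness = vertical thickness × cos δ = 18 × cos 26.96° = 16.04 ft.

16.04 ft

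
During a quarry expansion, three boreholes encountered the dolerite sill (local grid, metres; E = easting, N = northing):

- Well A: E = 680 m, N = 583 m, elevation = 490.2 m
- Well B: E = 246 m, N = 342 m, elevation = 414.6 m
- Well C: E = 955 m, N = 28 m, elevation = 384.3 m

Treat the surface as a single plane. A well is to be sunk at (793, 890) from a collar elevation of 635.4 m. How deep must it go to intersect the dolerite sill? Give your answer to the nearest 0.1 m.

Two edge vectors: Well A→Well B = (-434, -241, -75.6), Well A→Well C = (275, -555, -105.9).
Normal n = (Well A→Well B) × (Well A→Well C) = (-16436.1, -66750.6, 307145).
So ∂z/∂E = −n_x/n_z = 0.05351 and ∂z/∂N = −n_y/n_z = 0.21733.
Intercept c from Well A: 490.2 − 36.39 − 126.70 = 327.11.
At (793, 890): z_contact = 42.44 + 193.42 + 327.11 = 562.97 m.
Depth below ground = 635.4 − 562.97 = 72.4 m.

72.4 m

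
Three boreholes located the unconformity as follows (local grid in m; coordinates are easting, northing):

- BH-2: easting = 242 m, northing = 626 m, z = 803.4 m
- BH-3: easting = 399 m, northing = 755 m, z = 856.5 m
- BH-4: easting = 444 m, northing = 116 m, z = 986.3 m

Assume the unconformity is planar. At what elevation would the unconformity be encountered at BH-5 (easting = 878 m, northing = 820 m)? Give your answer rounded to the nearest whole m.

Two edge vectors: BH-2→BH-3 = (157, 129, 53.1), BH-2→BH-4 = (202, -510, 182.9).
Normal n = (BH-2→BH-3) × (BH-2→BH-4) = (50675.1, -17989.1, -106128).
So ∂z/∂easting = −n_x/n_z = 0.47749 and ∂z/∂northing = −n_y/n_z = −0.16950.
Intercept c from BH-2: 803.4 − 115.55 + 106.11 = 793.96.
At (878, 820): z = 419.2 − 139.0 + 793.96 = 1074.2 m.

1074 m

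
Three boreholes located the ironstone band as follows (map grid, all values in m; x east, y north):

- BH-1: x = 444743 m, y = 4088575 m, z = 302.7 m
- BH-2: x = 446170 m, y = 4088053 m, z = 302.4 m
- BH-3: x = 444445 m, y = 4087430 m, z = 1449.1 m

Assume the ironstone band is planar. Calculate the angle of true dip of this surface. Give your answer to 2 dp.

44.23°

Let the plane be z = a·x + b·y + c.
BH-2−BH-1: 1427a − 522b = −0.3;  BH-3−BH-1: −298a − 1145b = 1146.4.
Solving gives a = −0.33460, b = −0.91414.
Gradient magnitude |∇z| = √(a² + b²) = √(0.11196 + 0.83565) = 0.97345.
True dip = arctan(0.97345) = 44.23°, dipping toward NNE (azimuth ≈ 020°).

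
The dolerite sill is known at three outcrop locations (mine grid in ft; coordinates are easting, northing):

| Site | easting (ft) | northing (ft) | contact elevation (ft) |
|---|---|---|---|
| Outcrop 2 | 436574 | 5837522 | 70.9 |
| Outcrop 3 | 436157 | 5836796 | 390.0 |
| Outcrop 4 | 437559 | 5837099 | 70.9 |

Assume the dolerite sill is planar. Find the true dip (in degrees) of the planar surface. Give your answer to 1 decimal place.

21.0°

Two edge vectors: Outcrop 2→Outcrop 3 = (-417, -726, 319.1), Outcrop 2→Outcrop 4 = (985, -423, 0).
Normal n = (Outcrop 2→Outcrop 3) × (Outcrop 2→Outcrop 4) = (134979.3, 314313.5, 891501).
So ∂z/∂easting = −n_x/n_z = −0.15141 and ∂z/∂northing = −n_y/n_z = −0.35257.
Gradient magnitude |∇z| = √(a² + b²) = √(0.02292 + 0.12430) = 0.38370.
True dip = arctan(0.38370) = 21.0°, dipping toward NNE (azimuth ≈ 023°).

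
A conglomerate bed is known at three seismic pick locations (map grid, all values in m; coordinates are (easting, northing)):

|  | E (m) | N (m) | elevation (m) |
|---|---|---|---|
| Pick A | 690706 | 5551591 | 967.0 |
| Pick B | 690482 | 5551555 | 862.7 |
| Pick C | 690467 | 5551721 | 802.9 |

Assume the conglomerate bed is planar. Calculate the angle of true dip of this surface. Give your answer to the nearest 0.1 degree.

Let the plane be z = a·E + b·N + c.
Pick B−Pick A: −224a − 36b = −104.3;  Pick C−Pick A: −239a + 130b = −164.1.
Solving gives a = 0.51603, b = −0.31361.
Gradient magnitude |∇z| = √(a² + b²) = √(0.26628 + 0.09835) = 0.60385.
True dip = arctan(0.60385) = 31.1°, dipping toward WNW (azimuth ≈ 301°).

31.1°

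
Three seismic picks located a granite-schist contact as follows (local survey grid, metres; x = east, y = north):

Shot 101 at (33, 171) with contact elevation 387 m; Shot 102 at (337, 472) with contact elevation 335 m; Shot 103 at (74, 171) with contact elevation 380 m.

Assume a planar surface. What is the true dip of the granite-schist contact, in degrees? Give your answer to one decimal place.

Let the plane be z = a·x + b·y + c.
Shot 102−Shot 101: 304a + 301b = −52;  Shot 103−Shot 101: 41a + 0b = −7.
Solving gives a = −0.17073, b = −0.00032.
Gradient magnitude |∇z| = √(a² + b²) = √(0.02915 + 0.00000) = 0.17073.
True dip = arctan(0.17073) = 9.7°, dipping toward E (azimuth ≈ 090°).

9.7°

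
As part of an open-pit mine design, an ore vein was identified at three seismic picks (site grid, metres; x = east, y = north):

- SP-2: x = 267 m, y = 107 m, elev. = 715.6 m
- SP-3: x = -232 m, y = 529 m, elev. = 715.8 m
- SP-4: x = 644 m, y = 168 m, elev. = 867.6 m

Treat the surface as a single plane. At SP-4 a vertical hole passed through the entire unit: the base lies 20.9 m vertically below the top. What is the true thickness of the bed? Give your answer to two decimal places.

18.51 m

Two edge vectors: SP-2→SP-3 = (-499, 422, 0.2), SP-2→SP-4 = (377, 61, 152).
Normal n = (SP-2→SP-3) × (SP-2→SP-4) = (64131.8, 75923.4, -189533).
So ∂z/∂x = −n_x/n_z = 0.33837 and ∂z/∂y = −n_y/n_z = 0.40058.
|∇z| = √(a²+b²) = 0.52436, so dip δ = arctan(0.52436) = 27.67°.
True thickness = vertical thickness × cos δ = 20.9 × cos 27.67° = 18.51 m.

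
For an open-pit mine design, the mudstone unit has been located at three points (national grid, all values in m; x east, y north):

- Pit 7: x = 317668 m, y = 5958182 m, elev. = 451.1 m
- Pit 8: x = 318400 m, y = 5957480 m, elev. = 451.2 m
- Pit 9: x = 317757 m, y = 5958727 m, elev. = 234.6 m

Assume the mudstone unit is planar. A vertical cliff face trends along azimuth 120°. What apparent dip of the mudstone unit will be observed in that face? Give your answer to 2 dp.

6.47°

Let the plane be z = a·x + b·y + c.
Pit 8−Pit 7: 732a − 702b = 0.1;  Pit 9−Pit 7: 89a + 545b = −216.5.
Solving gives a = −0.32926, b = −0.34348.
Unit vector along 120° is (sin 120°, cos 120°) = (0.8660, -0.5000).
Slope in that direction = a·(0.8660) + b·(-0.5000) = −0.11341.
Apparent dip = arctan|0.11341| = 6.47° (true dip is 25.4°, so apparent ≤ true as expected).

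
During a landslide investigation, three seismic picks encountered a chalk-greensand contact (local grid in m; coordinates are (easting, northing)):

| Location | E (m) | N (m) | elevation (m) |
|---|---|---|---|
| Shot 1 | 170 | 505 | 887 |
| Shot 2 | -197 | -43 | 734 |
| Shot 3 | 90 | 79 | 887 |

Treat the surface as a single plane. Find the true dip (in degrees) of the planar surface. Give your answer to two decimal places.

Two edge vectors: Shot 1→Shot 2 = (-367, -548, -153), Shot 1→Shot 3 = (-80, -426, 0).
Normal n = (Shot 1→Shot 2) × (Shot 1→Shot 3) = (-65178, 12240, 112502).
So ∂z/∂E = −n_x/n_z = 0.57935 and ∂z/∂N = −n_y/n_z = −0.10880.
Gradient magnitude |∇z| = √(a² + b²) = √(0.33565 + 0.01184) = 0.58948.
True dip = arctan(0.58948) = 30.52°, dipping toward W (azimuth ≈ 281°).

30.52°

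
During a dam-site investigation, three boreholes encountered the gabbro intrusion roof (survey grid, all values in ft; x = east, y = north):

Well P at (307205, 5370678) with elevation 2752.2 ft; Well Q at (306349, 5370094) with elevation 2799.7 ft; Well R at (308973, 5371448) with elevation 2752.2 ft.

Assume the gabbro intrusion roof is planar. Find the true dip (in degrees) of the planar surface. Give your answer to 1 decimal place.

13.8°

Two edge vectors: Well P→Well Q = (-856, -584, 47.5), Well P→Well R = (1768, 770, 0).
Normal n = (Well P→Well Q) × (Well P→Well R) = (-36575, 83980, 373392).
So ∂z/∂x = −n_x/n_z = 0.09795 and ∂z/∂y = −n_y/n_z = −0.22491.
Gradient magnitude |∇z| = √(a² + b²) = √(0.00959 + 0.05058) = 0.24532.
True dip = arctan(0.24532) = 13.8°, dipping toward NNW (azimuth ≈ 336°).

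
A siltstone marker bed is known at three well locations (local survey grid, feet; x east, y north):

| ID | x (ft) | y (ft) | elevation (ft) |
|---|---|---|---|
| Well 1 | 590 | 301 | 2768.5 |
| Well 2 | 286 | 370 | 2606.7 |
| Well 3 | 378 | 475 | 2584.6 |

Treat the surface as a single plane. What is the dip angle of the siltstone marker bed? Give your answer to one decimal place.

34.8°

Two edge vectors: Well 1→Well 2 = (-304, 69, -161.8), Well 1→Well 3 = (-212, 174, -183.9).
Normal n = (Well 1→Well 2) × (Well 1→Well 3) = (15464.1, -21604, -38268).
So ∂z/∂x = −n_x/n_z = 0.40410 and ∂z/∂y = −n_y/n_z = −0.56454.
Gradient magnitude |∇z| = √(a² + b²) = √(0.16330 + 0.31871) = 0.69427.
True dip = arctan(0.69427) = 34.8°, dipping toward NW (azimuth ≈ 324°).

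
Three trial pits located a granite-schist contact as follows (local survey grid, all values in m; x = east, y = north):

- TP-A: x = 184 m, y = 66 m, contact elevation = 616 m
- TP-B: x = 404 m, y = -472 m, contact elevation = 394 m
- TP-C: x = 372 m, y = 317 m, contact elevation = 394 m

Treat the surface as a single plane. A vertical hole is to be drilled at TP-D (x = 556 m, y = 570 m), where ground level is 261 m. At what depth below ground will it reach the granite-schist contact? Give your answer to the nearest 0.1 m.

Two edge vectors: TP-A→TP-B = (220, -538, -222), TP-A→TP-C = (188, 251, -222).
Normal n = (TP-A→TP-B) × (TP-A→TP-C) = (175158, 7104, 156364).
So ∂z/∂x = −n_x/n_z = −1.12019 and ∂z/∂y = −n_y/n_z = −0.04543.
Intercept c from TP-A: 616 + 206.12 + 3.00 = 825.11.
At (556, 570): z_contact = −622.83 − 25.90 + 825.11 = 176.39 m.
Depth below ground = 261 − 176.39 = 84.6 m.

84.6 m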